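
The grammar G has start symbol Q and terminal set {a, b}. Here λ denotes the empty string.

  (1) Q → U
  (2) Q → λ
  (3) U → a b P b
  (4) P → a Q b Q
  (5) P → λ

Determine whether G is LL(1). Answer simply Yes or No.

Yes

FIRST(Q) = {λ, a}
FIRST(U) = {a}
FIRST(P) = {λ, a}
FOLLOW(Q) = {$, b}
FOLLOW(U) = {$, b}
FOLLOW(P) = {b}
Each cell of M receives at most one production.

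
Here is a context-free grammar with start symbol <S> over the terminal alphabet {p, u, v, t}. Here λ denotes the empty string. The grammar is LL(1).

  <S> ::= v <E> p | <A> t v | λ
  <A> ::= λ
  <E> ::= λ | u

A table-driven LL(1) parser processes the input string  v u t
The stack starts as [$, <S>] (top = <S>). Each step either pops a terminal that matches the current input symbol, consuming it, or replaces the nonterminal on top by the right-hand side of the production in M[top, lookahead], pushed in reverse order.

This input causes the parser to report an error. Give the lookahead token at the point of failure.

t

step 1: stack=$ <S>  input=v u t $  — expand <S> ::= v <E> p
step 2: stack=$ p <E> v  input=v u t $  — match v
step 3: stack=$ p <E>  input=u t $  — expand <E> ::= u
step 4: stack=$ p u  input=u t $  — match u
step 5: stack=$ p  input=t $  — error: top is terminal p but lookahead is t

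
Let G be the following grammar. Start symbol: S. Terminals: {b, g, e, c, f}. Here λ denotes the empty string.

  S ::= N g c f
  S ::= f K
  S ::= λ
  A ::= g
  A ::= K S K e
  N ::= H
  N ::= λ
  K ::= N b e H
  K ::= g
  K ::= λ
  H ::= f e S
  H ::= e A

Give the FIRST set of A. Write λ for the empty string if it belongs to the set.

FIRST(H): from H::=f e S we get {f}; from H::=e A we get {e}. So FIRST(H) = {e, f}.
FIRST(N): from N::=H we get {e, f}; from N::=λ we get {λ}. So FIRST(N) = {λ, e, f}.
FIRST(S): from S::=N g c f we get {e, f, g}; from S::=f K we get {f}; from S::=λ we get {λ}. So FIRST(S) = {λ, e, f, g}.
FIRST(K): from K::=N b e H we get {b, e, f}; from K::=g we get {g}; from K::=λ we get {λ}. So FIRST(K) = {λ, b, e, f, g}.
FIRST(A): from A::=g we get {g}; from A::=K S K e we get {b, e, f, g}. So FIRST(A) = {b, e, f, g}.

{b, e, f, g}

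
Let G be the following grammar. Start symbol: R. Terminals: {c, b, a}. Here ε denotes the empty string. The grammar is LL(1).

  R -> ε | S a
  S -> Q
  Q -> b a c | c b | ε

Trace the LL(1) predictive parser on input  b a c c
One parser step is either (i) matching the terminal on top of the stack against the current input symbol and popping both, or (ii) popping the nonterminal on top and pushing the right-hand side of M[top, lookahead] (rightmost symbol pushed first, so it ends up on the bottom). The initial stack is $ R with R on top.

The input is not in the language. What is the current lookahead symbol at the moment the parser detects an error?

c

     Stack      Input      Action
  1  $ R        b a c c $  expand R -> S a
  2  $ a S      b a c c $  expand S -> Q
  3  $ a Q      b a c c $  expand Q -> b a c
  4  $ a c a b  b a c c $  match b
  5  $ a c a    a c c $    match a
  6  $ a c      c c $      match c
  7  $ a        c $        error: top is terminal a but lookahead is c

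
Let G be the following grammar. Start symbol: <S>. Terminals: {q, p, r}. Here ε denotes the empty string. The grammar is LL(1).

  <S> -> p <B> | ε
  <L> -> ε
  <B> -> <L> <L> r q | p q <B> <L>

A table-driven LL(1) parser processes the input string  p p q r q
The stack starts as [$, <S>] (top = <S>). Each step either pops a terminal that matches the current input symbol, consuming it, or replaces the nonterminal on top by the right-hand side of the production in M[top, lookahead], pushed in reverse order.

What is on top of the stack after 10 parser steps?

<L>

      Stack              Input        Action
   1  $ <S>              p p q r q $  expand <S> -> p <B>
   2  $ <B> p            p p q r q $  match p
   3  $ <B>              p q r q $    expand <B> -> p q <B> <L>
   4  $ <L> <B> q p      p q r q $    match p
   5  $ <L> <B> q        q r q $      match q
   6  $ <L> <B>          r q $        expand <B> -> <L> <L> r q
   7  $ <L> q r <L> <L>  r q $        expand <L> -> ε
   8  $ <L> q r <L>      r q $        expand <L> -> ε
   9  $ <L> q r          r q $        match r
  10  $ <L> q            q $          match q
Stack after step 10: $ <L> (top = <L>).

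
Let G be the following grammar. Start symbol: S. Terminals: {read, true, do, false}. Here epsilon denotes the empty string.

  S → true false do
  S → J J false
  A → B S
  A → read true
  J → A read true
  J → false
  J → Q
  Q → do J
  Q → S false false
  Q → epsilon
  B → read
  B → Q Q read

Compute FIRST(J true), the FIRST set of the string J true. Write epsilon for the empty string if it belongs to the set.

FIRST(S) = {do, false, read, true}  (via J J false)
FIRST(Q) = {epsilon, do, false, read, true}  (via S false false)
FIRST(B) = {do, false, read, true}  (via Q Q read)
FIRST(A) = {do, false, read, true}  (via B S)
FIRST(J) = {epsilon, do, false, read, true}  (via A read true, Q)
FIRST(J true): take FIRST of each symbol in turn, carrying on past any symbol whose FIRST contains epsilon; result {do, false, read, true}.

{do, false, read, true}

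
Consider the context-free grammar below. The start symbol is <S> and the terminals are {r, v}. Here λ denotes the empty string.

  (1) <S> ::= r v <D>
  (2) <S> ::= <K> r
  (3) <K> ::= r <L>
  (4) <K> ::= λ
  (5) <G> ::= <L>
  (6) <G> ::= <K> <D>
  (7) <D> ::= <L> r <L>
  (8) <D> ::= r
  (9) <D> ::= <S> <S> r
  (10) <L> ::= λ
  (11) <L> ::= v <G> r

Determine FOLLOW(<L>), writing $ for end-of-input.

{$, r, v}

FIRST(<K>): from <K>::=r <L> we get {r}; from <K>::=λ we get {λ}. So FIRST(<K>) = {λ, r}.
FIRST(<L>): from <L>::=λ we get {λ}; from <L>::=v <G> r we get {v}. So FIRST(<L>) = {λ, v}.
FIRST(<S>): from <S>::=r v <D> we get {r}; from <S>::=<K> r we get {r}. So FIRST(<S>) = {r}.
FIRST(<D>): from <D>::=<L> r <L> we get {r, v}; from <D>::=r we get {r}; from <D>::=<S> <S> r we get {r}. So FIRST(<D>) = {r, v}.
FIRST(<G>): from <G>::=<L> we get {λ, v}; from <G>::=<K> <D> we get {r, v}. So FIRST(<G>) = {λ, r, v}.
FOLLOW(<S>) includes $ since <S> is the start symbol.
FOLLOW(<S>): in <D>::=<S> <S> r (occurrence 1), <S> is followed by <S> r with FIRST {r}; in <D>::=<S> <S> r (occurrence 2), <S> is followed by r with FIRST {r}. Thus FOLLOW(<S>) = {$, r}.
FOLLOW(<K>): in <S>::=<K> r, <K> is followed by r with FIRST {r}; in <G>::=<K> <D>, <K> is followed by <D> with FIRST {r, v}. Thus FOLLOW(<K>) = {r, v}.
FOLLOW(<G>): in <L>::=v <G> r, <G> is followed by r with FIRST {r}. Thus FOLLOW(<G>) = {r}.
FOLLOW(<D>): in <S>::=r v <D>, the suffix after <D> is empty, so FOLLOW(<D>) ⊇ FOLLOW(<S>) = {$, r}; in <G>::=<K> <D>, the suffix after <D> is empty, so FOLLOW(<D>) ⊇ FOLLOW(<G>) = {r}. Thus FOLLOW(<D>) = {$, r}.
FOLLOW(<L>): in <K>::=r <L>, the suffix after <L> is empty, so FOLLOW(<L>) ⊇ FOLLOW(<K>) = {r, v}; in <G>::=<L>, the suffix after <L> is empty, so FOLLOW(<L>) ⊇ FOLLOW(<G>) = {r}; in <D>::=<L> r <L> (occurrence 1), <L> is followed by r <L> with FIRST {r}; in <D>::=<L> r <L> (occurrence 2), the suffix after <L> is empty, so FOLLOW(<L>) ⊇ FOLLOW(<D>) = {$, r}. Thus FOLLOW(<L>) = {$, r, v}.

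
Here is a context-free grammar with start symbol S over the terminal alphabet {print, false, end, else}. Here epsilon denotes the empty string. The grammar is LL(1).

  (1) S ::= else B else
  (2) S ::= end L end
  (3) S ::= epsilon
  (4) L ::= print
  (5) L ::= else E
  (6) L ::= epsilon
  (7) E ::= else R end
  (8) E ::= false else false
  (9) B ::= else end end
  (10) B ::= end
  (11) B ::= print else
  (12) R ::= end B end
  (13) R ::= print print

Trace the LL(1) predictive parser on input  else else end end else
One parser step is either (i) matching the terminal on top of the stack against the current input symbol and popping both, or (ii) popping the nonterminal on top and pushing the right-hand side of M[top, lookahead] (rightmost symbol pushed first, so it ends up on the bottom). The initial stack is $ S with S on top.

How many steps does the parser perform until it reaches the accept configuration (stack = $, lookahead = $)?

7

step 1: stack=$ S  input=else else end end else $  — expand S ::= else B else
step 2: stack=$ else B else  input=else else end end else $  — match else
step 3: stack=$ else B  input=else end end else $  — expand B ::= else end end
step 4: stack=$ else end end else  input=else end end else $  — match else
step 5: stack=$ else end end  input=end end else $  — match end
step 6: stack=$ else end  input=end else $  — match end
step 7: stack=$ else  input=else $  — match else
Accept reached after 7 steps.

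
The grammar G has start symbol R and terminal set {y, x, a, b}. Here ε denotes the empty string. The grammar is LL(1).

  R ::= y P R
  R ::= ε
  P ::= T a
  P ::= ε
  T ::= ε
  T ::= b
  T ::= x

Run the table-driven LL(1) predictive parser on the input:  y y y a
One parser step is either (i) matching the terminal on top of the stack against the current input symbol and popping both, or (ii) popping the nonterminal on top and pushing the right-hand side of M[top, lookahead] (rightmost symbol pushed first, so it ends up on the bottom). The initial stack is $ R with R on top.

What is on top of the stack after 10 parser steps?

a

step 1: stack=$ R  input=y y y a $  — expand R ::= y P R
step 2: stack=$ R P y  input=y y y a $  — match y
step 3: stack=$ R P  input=y y a $  — expand P ::= ε
step 4: stack=$ R  input=y y a $  — expand R ::= y P R
step 5: stack=$ R P y  input=y y a $  — match y
step 6: stack=$ R P  input=y a $  — expand P ::= ε
step 7: stack=$ R  input=y a $  — expand R ::= y P R
step 8: stack=$ R P y  input=y a $  — match y
step 9: stack=$ R P  input=a $  — expand P ::= T a
step 10: stack=$ R a T  input=a $  — expand T ::= ε
Stack after step 10: $ R a (top = a).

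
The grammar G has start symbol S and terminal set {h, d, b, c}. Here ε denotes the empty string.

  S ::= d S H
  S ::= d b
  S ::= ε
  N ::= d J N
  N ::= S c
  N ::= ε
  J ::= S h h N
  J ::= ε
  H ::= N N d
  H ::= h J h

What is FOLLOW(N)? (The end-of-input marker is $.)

FIRST(S) = {ε, d}
FIRST(N) = {ε, c, d}  (via S c)
FIRST(J) = {ε, d, h}  (via S h h N)
FIRST(H) = {c, d, h}  (via N N d)
FOLLOW(S) includes $ since S is the start symbol.
FOLLOW(S): in S::=d S H, S is followed by H with FIRST {c, d, h}; in N::=S c, S is followed by c with FIRST {c}; in J::=S h h N, S is followed by h h N with FIRST {h}. Thus FOLLOW(S) = {$, c, d, h}.
FOLLOW(H): in S::=d S H, the suffix after H is empty, so FOLLOW(H) ⊇ FOLLOW(S) = {$, c, d, h}. Thus FOLLOW(H) = {$, c, d, h}.
FOLLOW(N): in N::=d J N, the suffix after N is empty (adds nothing new); in J::=S h h N, the suffix after N is empty, so FOLLOW(N) ⊇ FOLLOW(J) = {c, d, h}; in H::=N N d (occurrence 1), N is followed by N d with FIRST {c, d}; in H::=N N d (occurrence 2), N is followed by d with FIRST {d}. Thus FOLLOW(N) = {c, d, h}.
FOLLOW(J): in N::=d J N, J is followed by N with FIRST {ε, c, d}; in N::=d J N, the suffix after J is nullable, so FOLLOW(J) ⊇ FOLLOW(N) = {c, d, h}; in H::=h J h, J is followed by h with FIRST {h}. Thus FOLLOW(J) = {c, d, h}.

{c, d, h}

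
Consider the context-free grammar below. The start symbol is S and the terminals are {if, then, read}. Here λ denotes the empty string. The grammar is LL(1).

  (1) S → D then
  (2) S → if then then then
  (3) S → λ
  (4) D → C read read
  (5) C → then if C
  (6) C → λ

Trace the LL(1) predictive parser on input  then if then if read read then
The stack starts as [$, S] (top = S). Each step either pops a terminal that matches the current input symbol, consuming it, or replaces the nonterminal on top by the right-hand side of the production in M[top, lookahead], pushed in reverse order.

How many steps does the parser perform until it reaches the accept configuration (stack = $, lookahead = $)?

12

step 1: stack=$ S  input=then if then if read read then $  — expand S → D then
step 2: stack=$ then D  input=then if then if read read then $  — expand D → C read read
step 3: stack=$ then read read C  input=then if then if read read then $  — expand C → then if C
step 4: stack=$ then read read C if then  input=then if then if read read then $  — match then
step 5: stack=$ then read read C if  input=if then if read read then $  — match if
step 6: stack=$ then read read C  input=then if read read then $  — expand C → then if C
step 7: stack=$ then read read C if then  input=then if read read then $  — match then
step 8: stack=$ then read read C if  input=if read read then $  — match if
step 9: stack=$ then read read C  input=read read then $  — expand C → λ
step 10: stack=$ then read read  input=read read then $  — match read
step 11: stack=$ then read  input=read then $  — match read
step 12: stack=$ then  input=then $  — match then
Accept reached after 12 steps.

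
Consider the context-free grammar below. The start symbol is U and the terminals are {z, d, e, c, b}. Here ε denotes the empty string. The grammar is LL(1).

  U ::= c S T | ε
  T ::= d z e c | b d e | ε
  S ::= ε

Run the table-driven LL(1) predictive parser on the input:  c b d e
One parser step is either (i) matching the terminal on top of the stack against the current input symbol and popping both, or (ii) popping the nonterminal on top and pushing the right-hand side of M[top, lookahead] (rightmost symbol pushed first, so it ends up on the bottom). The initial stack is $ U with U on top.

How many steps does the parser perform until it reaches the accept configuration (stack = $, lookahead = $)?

7

step 1: stack=$ U  input=c b d e $  — expand U ::= c S T
step 2: stack=$ T S c  input=c b d e $  — match c
step 3: stack=$ T S  input=b d e $  — expand S ::= ε
step 4: stack=$ T  input=b d e $  — expand T ::= b d e
step 5: stack=$ e d b  input=b d e $  — match b
step 6: stack=$ e d  input=d e $  — match d
step 7: stack=$ e  input=e $  — match e
Accept reached after 7 steps.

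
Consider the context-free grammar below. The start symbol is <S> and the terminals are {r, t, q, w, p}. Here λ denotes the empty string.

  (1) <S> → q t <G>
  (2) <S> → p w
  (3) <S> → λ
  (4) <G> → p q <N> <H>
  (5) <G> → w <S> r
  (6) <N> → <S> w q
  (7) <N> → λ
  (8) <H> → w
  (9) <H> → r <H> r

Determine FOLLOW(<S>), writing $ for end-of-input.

FIRST(<S>) = {λ, p, q}
FIRST(<G>) = {p, w}
FIRST(<H>) = {r, w}
FIRST(<N>) = {λ, p, q, w}  (via <S> w q)
FOLLOW(<S>) includes $ since <S> is the start symbol.
FOLLOW(<S>): in <G>→w <S> r, <S> is followed by r with FIRST {r}; in <N>→<S> w q, <S> is followed by w q with FIRST {w}. Thus FOLLOW(<S>) = {$, r, w}.
FOLLOW(<G>): in <S>→q t <G>, the suffix after <G> is empty, so FOLLOW(<G>) ⊇ FOLLOW(<S>) = {$, r, w}. Thus FOLLOW(<G>) = {$, r, w}.
FOLLOW(<N>): in <G>→p q <N> <H>, <N> is followed by <H> with FIRST {r, w}. Thus FOLLOW(<N>) = {r, w}.
FOLLOW(<H>): in <G>→p q <N> <H>, the suffix after <H> is empty, so FOLLOW(<H>) ⊇ FOLLOW(<G>) = {$, r, w}; in <H>→r <H> r, <H> is followed by r with FIRST {r}. Thus FOLLOW(<H>) = {$, r, w}.

{$, r, w}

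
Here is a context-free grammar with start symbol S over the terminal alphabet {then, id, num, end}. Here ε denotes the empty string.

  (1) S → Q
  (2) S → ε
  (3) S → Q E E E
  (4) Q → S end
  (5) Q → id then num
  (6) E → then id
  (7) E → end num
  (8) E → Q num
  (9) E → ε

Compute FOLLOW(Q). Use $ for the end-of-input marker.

{$, end, id, num, then}

FIRST(S): from S→Q we get {end, id}; from S→ε we get {ε}; from S→Q E E E we get {end, id}. So FIRST(S) = {ε, end, id}.
FIRST(Q): from Q→S end we get {end, id}; from Q→id then num we get {id}. So FIRST(Q) = {end, id}.
FIRST(E): from E→then id we get {then}; from E→end num we get {end}; from E→Q num we get {end, id}; from E→ε we get {ε}. So FIRST(E) = {ε, end, id, then}.
FOLLOW(S) includes $ since S is the start symbol.
FOLLOW(S): in Q→S end, S is followed by end with FIRST {end}. Thus FOLLOW(S) = {$, end}.
FOLLOW(Q): in S→Q, the suffix after Q is empty, so FOLLOW(Q) ⊇ FOLLOW(S) = {$, end}; in S→Q E E E, Q is followed by E E E with FIRST {ε, end, id, then}; in S→Q E E E, the suffix after Q is nullable, so FOLLOW(Q) ⊇ FOLLOW(S) = {$, end}; in E→Q num, Q is followed by num with FIRST {num}. Thus FOLLOW(Q) = {$, end, id, num, then}.
FOLLOW(E): in S→Q E E E (occurrence 1), E is followed by E E with FIRST {ε, end, id, then}; in S→Q E E E (occurrence 1), the suffix after E is nullable, so FOLLOW(E) ⊇ FOLLOW(S) = {$, end}; in S→Q E E E (occurrence 2), E is followed by E with FIRST {ε, end, id, then}; in S→Q E E E (occurrence 2), the suffix after E is nullable, so FOLLOW(E) ⊇ FOLLOW(S) = {$, end}; in S→Q E E E (occurrence 3), the suffix after E is empty, so FOLLOW(E) ⊇ FOLLOW(S) = {$, end}. Thus FOLLOW(E) = {$, end, id, then}.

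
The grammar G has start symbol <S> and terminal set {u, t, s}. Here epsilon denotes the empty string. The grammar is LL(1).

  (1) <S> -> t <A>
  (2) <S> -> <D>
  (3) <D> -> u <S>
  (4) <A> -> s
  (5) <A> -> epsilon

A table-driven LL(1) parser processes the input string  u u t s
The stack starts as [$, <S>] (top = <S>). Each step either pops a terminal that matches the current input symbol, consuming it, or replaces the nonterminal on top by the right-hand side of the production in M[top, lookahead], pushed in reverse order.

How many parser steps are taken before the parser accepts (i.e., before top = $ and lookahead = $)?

10

step 1: stack=$ <S>  input=u u t s $  — expand <S> -> <D>
step 2: stack=$ <D>  input=u u t s $  — expand <D> -> u <S>
step 3: stack=$ <S> u  input=u u t s $  — match u
step 4: stack=$ <S>  input=u t s $  — expand <S> -> <D>
step 5: stack=$ <D>  input=u t s $  — expand <D> -> u <S>
step 6: stack=$ <S> u  input=u t s $  — match u
step 7: stack=$ <S>  input=t s $  — expand <S> -> t <A>
step 8: stack=$ <A> t  input=t s $  — match t
step 9: stack=$ <A>  input=s $  — expand <A> -> s
step 10: stack=$ s  input=s $  — match s
Accept reached after 10 steps.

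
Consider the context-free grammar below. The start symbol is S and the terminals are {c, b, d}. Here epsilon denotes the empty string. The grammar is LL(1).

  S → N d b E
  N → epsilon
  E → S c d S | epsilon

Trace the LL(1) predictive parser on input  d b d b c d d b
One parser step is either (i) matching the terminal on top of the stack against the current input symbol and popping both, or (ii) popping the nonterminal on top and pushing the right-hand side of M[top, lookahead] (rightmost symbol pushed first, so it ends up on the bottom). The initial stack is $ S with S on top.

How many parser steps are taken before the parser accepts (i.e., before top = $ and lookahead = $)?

      Stack            Input              Action
   1  $ S              d b d b c d d b $  expand S → N d b E
   2  $ E b d N        d b d b c d d b $  expand N → epsilon
   3  $ E b d          d b d b c d d b $  match d
   4  $ E b            b d b c d d b $    match b
   5  $ E              d b c d d b $      expand E → S c d S
   6  $ S d c S        d b c d d b $      expand S → N d b E
   7  $ S d c E b d N  d b c d d b $      expand N → epsilon
   8  $ S d c E b d    d b c d d b $      match d
   9  $ S d c E b      b c d d b $        match b
  10  $ S d c E        c d d b $          expand E → epsilon
  11  $ S d c          c d d b $          match c
  12  $ S d            d d b $            match d
  13  $ S              d b $              expand S → N d b E
  14  $ E b d N        d b $              expand N → epsilon
  15  $ E b d          d b $              match d
  16  $ E b            b $                match b
  17  $ E              $                  expand E → epsilon
Accept reached after 17 steps.

17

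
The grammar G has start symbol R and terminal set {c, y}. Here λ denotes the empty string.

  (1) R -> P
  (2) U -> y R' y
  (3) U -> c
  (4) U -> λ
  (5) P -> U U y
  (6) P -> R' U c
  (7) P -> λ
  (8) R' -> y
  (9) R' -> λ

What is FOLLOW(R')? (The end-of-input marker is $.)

FIRST(U) = {λ, c, y}
FIRST(R') = {λ, y}
FIRST(P) = {λ, c, y}  (via U U y, R' U c)
FIRST(R) = {λ, c, y}  (via P)
FOLLOW(R) includes $ since R is the start symbol.
FOLLOW(R): R appears on no right-hand side. Thus FOLLOW(R) = {$}.
FOLLOW(U): in P->U U y (occurrence 1), U is followed by U y with FIRST {c, y}; in P->U U y (occurrence 2), U is followed by y with FIRST {y}; in P->R' U c, U is followed by c with FIRST {c}. Thus FOLLOW(U) = {c, y}.
FOLLOW(P): in R->P, the suffix after P is empty, so FOLLOW(P) ⊇ FOLLOW(R) = {$}. Thus FOLLOW(P) = {$}.
FOLLOW(R'): in U->y R' y, R' is followed by y with FIRST {y}; in P->R' U c, R' is followed by U c with FIRST {c, y}. Thus FOLLOW(R') = {c, y}.

{c, y}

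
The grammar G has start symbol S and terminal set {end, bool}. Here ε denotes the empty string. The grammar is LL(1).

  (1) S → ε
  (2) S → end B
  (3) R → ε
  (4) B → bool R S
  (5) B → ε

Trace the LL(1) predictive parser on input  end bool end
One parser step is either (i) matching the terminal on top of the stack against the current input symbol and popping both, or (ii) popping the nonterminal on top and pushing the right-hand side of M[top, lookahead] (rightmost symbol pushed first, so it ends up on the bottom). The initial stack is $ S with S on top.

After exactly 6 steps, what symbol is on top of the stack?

end

     Stack       Input           Action
  1  $ S         end bool end $  expand S → end B
  2  $ B end     end bool end $  match end
  3  $ B         bool end $      expand B → bool R S
  4  $ S R bool  bool end $      match bool
  5  $ S R       end $           expand R → ε
  6  $ S         end $           expand S → end B
Stack after step 6: $ B end (top = end).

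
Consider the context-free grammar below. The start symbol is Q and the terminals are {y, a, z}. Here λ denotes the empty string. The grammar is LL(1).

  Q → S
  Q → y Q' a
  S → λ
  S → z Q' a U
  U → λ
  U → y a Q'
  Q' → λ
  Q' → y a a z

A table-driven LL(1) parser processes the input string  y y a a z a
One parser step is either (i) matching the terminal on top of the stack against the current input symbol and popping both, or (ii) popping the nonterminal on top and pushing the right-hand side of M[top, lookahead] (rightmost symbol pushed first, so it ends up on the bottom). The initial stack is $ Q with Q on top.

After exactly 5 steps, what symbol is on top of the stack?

     Stack        Input          Action
  1  $ Q          y y a a z a $  expand Q → y Q' a
  2  $ a Q' y     y y a a z a $  match y
  3  $ a Q'       y a a z a $    expand Q' → y a a z
  4  $ a z a a y  y a a z a $    match y
  5  $ a z a a    a a z a $      match a
Stack after step 5: $ a z a (top = a).

a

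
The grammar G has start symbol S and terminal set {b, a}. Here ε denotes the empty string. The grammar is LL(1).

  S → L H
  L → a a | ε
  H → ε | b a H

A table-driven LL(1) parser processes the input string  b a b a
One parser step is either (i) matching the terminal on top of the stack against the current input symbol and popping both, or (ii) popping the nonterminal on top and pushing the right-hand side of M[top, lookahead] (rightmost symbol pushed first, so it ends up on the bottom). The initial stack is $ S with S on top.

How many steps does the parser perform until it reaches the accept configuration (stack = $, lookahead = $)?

9

step 1: stack=$ S  input=b a b a $  — expand S → L H
step 2: stack=$ H L  input=b a b a $  — expand L → ε
step 3: stack=$ H  input=b a b a $  — expand H → b a H
step 4: stack=$ H a b  input=b a b a $  — match b
step 5: stack=$ H a  input=a b a $  — match a
step 6: stack=$ H  input=b a $  — expand H → b a H
step 7: stack=$ H a b  input=b a $  — match b
step 8: stack=$ H a  input=a $  — match a
step 9: stack=$ H  input=$  — expand H → ε
Accept reached after 9 steps.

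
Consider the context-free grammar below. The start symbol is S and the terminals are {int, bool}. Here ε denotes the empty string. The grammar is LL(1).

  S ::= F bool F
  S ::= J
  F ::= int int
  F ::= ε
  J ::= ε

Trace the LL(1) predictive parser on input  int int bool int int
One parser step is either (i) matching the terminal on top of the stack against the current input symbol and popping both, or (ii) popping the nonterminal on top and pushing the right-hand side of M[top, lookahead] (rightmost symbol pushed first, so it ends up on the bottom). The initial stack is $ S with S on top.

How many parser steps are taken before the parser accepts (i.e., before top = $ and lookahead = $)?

     Stack             Input                   Action
  1  $ S               int int bool int int $  expand S ::= F bool F
  2  $ F bool F        int int bool int int $  expand F ::= int int
  3  $ F bool int int  int int bool int int $  match int
  4  $ F bool int      int bool int int $      match int
  5  $ F bool          bool int int $          match bool
  6  $ F               int int $               expand F ::= int int
  7  $ int int         int int $               match int
  8  $ int             int $                   match int
Accept reached after 8 steps.

8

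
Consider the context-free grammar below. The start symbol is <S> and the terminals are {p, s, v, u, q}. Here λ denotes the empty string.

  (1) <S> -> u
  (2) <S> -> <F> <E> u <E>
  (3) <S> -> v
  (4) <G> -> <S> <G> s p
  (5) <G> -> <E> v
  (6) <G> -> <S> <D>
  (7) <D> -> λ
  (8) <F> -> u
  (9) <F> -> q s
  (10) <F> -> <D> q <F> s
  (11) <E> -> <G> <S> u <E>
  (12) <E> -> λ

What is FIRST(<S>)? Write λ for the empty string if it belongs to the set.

{q, u, v}

FIRST(<D>) = {λ}
FIRST(<F>) = {q, u}  (via <D> q <F> s)
FIRST(<S>) = {q, u, v}  (via <F> <E> u <E>)
FIRST(<G>) = {q, u, v}  (via <S> <G> s p, <E> v, <S> <D>)
FIRST(<E>) = {λ, q, u, v}  (via <G> <S> u <E>)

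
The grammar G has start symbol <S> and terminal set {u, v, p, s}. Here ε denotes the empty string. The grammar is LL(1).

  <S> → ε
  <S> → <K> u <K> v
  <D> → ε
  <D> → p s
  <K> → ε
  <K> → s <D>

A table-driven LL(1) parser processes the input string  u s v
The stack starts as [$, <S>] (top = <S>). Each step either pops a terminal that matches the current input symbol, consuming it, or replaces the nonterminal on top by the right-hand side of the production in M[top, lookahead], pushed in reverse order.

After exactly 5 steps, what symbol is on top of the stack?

     Stack          Input    Action
  1  $ <S>          u s v $  expand <S> → <K> u <K> v
  2  $ v <K> u <K>  u s v $  expand <K> → ε
  3  $ v <K> u      u s v $  match u
  4  $ v <K>        s v $    expand <K> → s <D>
  5  $ v <D> s      s v $    match s
Stack after step 5: $ v <D> (top = <D>).

<D>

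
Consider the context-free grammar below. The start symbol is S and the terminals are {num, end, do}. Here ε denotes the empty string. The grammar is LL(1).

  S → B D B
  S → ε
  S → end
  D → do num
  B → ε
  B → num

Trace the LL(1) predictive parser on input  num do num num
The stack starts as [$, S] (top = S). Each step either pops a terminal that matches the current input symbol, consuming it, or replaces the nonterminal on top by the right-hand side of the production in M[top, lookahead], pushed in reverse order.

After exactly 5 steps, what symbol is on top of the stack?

     Stack       Input             Action
  1  $ S         num do num num $  expand S → B D B
  2  $ B D B     num do num num $  expand B → num
  3  $ B D num   num do num num $  match num
  4  $ B D       do num num $      expand D → do num
  5  $ B num do  do num num $      match do
Stack after step 5: $ B num (top = num).

num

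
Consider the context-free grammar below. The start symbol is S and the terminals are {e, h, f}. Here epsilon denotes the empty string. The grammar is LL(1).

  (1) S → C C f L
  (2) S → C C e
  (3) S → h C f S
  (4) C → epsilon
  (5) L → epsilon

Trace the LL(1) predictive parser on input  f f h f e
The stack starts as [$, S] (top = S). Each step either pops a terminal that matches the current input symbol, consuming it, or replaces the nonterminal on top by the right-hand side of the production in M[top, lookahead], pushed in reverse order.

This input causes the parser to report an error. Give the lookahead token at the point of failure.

f

     Stack      Input        Action
  1  $ S        f f h f e $  expand S → C C f L
  2  $ L f C C  f f h f e $  expand C → epsilon
  3  $ L f C    f f h f e $  expand C → epsilon
  4  $ L f      f f h f e $  match f
  5  $ L        f h f e $    error: M[L, f] is empty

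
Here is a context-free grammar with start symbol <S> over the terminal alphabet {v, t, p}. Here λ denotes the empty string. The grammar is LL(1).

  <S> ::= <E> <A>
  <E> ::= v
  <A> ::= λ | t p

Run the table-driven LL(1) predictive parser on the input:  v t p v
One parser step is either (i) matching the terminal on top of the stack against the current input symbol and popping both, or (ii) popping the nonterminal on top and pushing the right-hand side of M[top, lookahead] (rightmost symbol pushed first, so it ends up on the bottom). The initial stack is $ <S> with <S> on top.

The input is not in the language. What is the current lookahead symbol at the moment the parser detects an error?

v

step 1: stack=$ <S>  input=v t p v $  — expand <S> ::= <E> <A>
step 2: stack=$ <A> <E>  input=v t p v $  — expand <E> ::= v
step 3: stack=$ <A> v  input=v t p v $  — match v
step 4: stack=$ <A>  input=t p v $  — expand <A> ::= t p
step 5: stack=$ p t  input=t p v $  — match t
step 6: stack=$ p  input=p v $  — match p
step 7: stack=$  input=v $  — error: stack empty but input remains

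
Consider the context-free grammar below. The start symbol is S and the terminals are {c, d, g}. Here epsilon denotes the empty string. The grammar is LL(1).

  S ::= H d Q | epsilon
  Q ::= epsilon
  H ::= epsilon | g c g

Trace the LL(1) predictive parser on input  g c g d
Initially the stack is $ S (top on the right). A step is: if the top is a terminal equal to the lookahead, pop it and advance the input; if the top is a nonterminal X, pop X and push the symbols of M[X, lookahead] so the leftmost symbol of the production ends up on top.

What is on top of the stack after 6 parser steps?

Q

     Stack        Input      Action
  1  $ S          g c g d $  expand S ::= H d Q
  2  $ Q d H      g c g d $  expand H ::= g c g
  3  $ Q d g c g  g c g d $  match g
  4  $ Q d g c    c g d $    match c
  5  $ Q d g      g d $      match g
  6  $ Q d        d $        match d
Stack after step 6: $ Q (top = Q).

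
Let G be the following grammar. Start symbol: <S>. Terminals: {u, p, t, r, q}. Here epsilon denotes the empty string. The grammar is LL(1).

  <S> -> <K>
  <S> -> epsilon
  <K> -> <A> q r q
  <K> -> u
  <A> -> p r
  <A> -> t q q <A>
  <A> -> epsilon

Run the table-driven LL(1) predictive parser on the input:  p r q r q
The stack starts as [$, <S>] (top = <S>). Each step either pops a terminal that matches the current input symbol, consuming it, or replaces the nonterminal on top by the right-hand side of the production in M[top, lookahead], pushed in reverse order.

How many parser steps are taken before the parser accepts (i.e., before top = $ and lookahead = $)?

8

step 1: stack=$ <S>  input=p r q r q $  — expand <S> -> <K>
step 2: stack=$ <K>  input=p r q r q $  — expand <K> -> <A> q r q
step 3: stack=$ q r q <A>  input=p r q r q $  — expand <A> -> p r
step 4: stack=$ q r q r p  input=p r q r q $  — match p
step 5: stack=$ q r q r  input=r q r q $  — match r
step 6: stack=$ q r q  input=q r q $  — match q
step 7: stack=$ q r  input=r q $  — match r
step 8: stack=$ q  input=q $  — match q
Accept reached after 8 steps.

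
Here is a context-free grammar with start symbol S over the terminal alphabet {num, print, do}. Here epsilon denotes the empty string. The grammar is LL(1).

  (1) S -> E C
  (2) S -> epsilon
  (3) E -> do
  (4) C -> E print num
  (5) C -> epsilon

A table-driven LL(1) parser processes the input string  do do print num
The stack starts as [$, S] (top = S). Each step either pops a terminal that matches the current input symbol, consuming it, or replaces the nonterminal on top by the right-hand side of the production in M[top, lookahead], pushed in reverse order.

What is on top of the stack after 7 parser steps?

num

     Stack           Input              Action
  1  $ S             do do print num $  expand S -> E C
  2  $ C E           do do print num $  expand E -> do
  3  $ C do          do do print num $  match do
  4  $ C             do print num $     expand C -> E print num
  5  $ num print E   do print num $     expand E -> do
  6  $ num print do  do print num $     match do
  7  $ num print     print num $        match print
Stack after step 7: $ num (top = num).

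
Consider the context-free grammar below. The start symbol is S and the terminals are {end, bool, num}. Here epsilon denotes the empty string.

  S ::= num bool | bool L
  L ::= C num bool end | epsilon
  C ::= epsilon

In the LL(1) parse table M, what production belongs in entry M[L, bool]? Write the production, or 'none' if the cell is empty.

FIRST(S): from S::=num bool we get {num}; from S::=bool L we get {bool}. So FIRST(S) = {bool, num}.
FIRST(C): from C::=epsilon we get {epsilon}. So FIRST(C) = {epsilon}.
FIRST(L): from L::=C num bool end we get {num}; from L::=epsilon we get {epsilon}. So FIRST(L) = {epsilon, num}.
FOLLOW(S) includes $ since S is the start symbol.
FOLLOW(S): S appears on no right-hand side. Thus FOLLOW(S) = {$}.
FOLLOW(L): in S::=bool L, the suffix after L is empty, so FOLLOW(L) ⊇ FOLLOW(S) = {$}. Thus FOLLOW(L) = {$}.
For L ::= C num bool end: FIRST(C num bool end) = {num}, so it goes in M[L, t] for t ∈ {num}.
For L ::= epsilon: FIRST(epsilon) = {epsilon}, so it goes in M[L, t] for t ∈ {}; since epsilon ∈ FIRST, also for every t ∈ FOLLOW(L) = {$}.
None of these place a production in M[L, bool].

none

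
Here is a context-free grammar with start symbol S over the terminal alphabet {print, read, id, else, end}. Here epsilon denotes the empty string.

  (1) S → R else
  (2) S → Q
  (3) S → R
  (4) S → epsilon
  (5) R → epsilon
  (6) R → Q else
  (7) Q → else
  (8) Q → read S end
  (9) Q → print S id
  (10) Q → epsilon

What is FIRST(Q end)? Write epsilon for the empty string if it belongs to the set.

{else, end, print, read}

FIRST(Q): from Q→else we get {else}; from Q→read S end we get {read}; from Q→print S id we get {print}; from Q→epsilon we get {epsilon}. So FIRST(Q) = {epsilon, else, print, read}.
FIRST(R): from R→epsilon we get {epsilon}; from R→Q else we get {else, print, read}. So FIRST(R) = {epsilon, else, print, read}.
FIRST(S): from S→R else we get {else, print, read}; from S→Q we get {epsilon, else, print, read}; from S→R we get {epsilon, else, print, read}; from S→epsilon we get {epsilon}. So FIRST(S) = {epsilon, else, print, read}.
FIRST(Q end): take FIRST of each symbol in turn, carrying on past any symbol whose FIRST contains epsilon; result {else, end, print, read}.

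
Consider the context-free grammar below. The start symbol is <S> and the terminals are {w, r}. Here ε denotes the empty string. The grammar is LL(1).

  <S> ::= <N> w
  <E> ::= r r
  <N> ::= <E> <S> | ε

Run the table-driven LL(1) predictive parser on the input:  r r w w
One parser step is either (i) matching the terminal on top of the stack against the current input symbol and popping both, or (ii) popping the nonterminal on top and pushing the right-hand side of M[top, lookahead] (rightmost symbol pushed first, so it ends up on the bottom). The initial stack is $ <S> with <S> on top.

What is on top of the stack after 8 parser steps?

w

step 1: stack=$ <S>  input=r r w w $  — expand <S> ::= <N> w
step 2: stack=$ w <N>  input=r r w w $  — expand <N> ::= <E> <S>
step 3: stack=$ w <S> <E>  input=r r w w $  — expand <E> ::= r r
step 4: stack=$ w <S> r r  input=r r w w $  — match r
step 5: stack=$ w <S> r  input=r w w $  — match r
step 6: stack=$ w <S>  input=w w $  — expand <S> ::= <N> w
step 7: stack=$ w w <N>  input=w w $  — expand <N> ::= ε
step 8: stack=$ w w  input=w w $  — match w
Stack after step 8: $ w (top = w).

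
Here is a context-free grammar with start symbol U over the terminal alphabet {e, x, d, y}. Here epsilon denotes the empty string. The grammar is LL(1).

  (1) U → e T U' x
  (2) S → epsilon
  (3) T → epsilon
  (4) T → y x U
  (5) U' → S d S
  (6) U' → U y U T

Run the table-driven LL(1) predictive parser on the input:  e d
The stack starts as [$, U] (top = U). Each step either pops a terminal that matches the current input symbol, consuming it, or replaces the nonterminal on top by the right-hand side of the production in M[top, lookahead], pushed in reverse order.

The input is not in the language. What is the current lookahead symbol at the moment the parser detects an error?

$

step 1: stack=$ U  input=e d $  — expand U → e T U' x
step 2: stack=$ x U' T e  input=e d $  — match e
step 3: stack=$ x U' T  input=d $  — expand T → epsilon
step 4: stack=$ x U'  input=d $  — expand U' → S d S
step 5: stack=$ x S d S  input=d $  — expand S → epsilon
step 6: stack=$ x S d  input=d $  — match d
step 7: stack=$ x S  input=$  — error: M[S, $] is empty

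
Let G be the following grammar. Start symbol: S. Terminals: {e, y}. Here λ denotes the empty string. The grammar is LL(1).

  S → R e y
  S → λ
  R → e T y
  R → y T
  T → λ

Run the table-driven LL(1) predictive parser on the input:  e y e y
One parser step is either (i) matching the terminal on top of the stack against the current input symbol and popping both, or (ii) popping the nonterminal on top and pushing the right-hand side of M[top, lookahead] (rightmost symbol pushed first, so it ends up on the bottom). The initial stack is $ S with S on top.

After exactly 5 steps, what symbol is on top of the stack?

e

step 1: stack=$ S  input=e y e y $  — expand S → R e y
step 2: stack=$ y e R  input=e y e y $  — expand R → e T y
step 3: stack=$ y e y T e  input=e y e y $  — match e
step 4: stack=$ y e y T  input=y e y $  — expand T → λ
step 5: stack=$ y e y  input=y e y $  — match y
Stack after step 5: $ y e (top = e).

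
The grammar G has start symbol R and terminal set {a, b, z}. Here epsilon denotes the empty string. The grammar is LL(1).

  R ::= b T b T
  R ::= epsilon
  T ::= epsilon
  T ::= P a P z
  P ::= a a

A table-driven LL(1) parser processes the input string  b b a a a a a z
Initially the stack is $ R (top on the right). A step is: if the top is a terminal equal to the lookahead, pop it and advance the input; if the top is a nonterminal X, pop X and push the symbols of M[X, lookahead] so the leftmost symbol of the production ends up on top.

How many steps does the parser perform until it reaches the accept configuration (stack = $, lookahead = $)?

13

step 1: stack=$ R  input=b b a a a a a z $  — expand R ::= b T b T
step 2: stack=$ T b T b  input=b b a a a a a z $  — match b
step 3: stack=$ T b T  input=b a a a a a z $  — expand T ::= epsilon
step 4: stack=$ T b  input=b a a a a a z $  — match b
step 5: stack=$ T  input=a a a a a z $  — expand T ::= P a P z
step 6: stack=$ z P a P  input=a a a a a z $  — expand P ::= a a
step 7: stack=$ z P a a a  input=a a a a a z $  — match a
step 8: stack=$ z P a a  input=a a a a z $  — match a
step 9: stack=$ z P a  input=a a a z $  — match a
step 10: stack=$ z P  input=a a z $  — expand P ::= a a
step 11: stack=$ z a a  input=a a z $  — match a
step 12: stack=$ z a  input=a z $  — match a
step 13: stack=$ z  input=z $  — match z
Accept reached after 13 steps.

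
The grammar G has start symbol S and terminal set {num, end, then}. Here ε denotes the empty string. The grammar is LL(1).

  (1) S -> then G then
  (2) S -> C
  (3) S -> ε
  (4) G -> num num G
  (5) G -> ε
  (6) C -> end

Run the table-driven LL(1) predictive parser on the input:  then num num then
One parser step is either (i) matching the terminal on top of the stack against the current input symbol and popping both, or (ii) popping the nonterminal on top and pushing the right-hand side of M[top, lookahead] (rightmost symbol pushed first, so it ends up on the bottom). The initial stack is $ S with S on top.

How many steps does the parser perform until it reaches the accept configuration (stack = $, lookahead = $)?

7

     Stack             Input                Action
  1  $ S               then num num then $  expand S -> then G then
  2  $ then G then     then num num then $  match then
  3  $ then G          num num then $       expand G -> num num G
  4  $ then G num num  num num then $       match num
  5  $ then G num      num then $           match num
  6  $ then G          then $               expand G -> ε
  7  $ then            then $               match then
Accept reached after 7 steps.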